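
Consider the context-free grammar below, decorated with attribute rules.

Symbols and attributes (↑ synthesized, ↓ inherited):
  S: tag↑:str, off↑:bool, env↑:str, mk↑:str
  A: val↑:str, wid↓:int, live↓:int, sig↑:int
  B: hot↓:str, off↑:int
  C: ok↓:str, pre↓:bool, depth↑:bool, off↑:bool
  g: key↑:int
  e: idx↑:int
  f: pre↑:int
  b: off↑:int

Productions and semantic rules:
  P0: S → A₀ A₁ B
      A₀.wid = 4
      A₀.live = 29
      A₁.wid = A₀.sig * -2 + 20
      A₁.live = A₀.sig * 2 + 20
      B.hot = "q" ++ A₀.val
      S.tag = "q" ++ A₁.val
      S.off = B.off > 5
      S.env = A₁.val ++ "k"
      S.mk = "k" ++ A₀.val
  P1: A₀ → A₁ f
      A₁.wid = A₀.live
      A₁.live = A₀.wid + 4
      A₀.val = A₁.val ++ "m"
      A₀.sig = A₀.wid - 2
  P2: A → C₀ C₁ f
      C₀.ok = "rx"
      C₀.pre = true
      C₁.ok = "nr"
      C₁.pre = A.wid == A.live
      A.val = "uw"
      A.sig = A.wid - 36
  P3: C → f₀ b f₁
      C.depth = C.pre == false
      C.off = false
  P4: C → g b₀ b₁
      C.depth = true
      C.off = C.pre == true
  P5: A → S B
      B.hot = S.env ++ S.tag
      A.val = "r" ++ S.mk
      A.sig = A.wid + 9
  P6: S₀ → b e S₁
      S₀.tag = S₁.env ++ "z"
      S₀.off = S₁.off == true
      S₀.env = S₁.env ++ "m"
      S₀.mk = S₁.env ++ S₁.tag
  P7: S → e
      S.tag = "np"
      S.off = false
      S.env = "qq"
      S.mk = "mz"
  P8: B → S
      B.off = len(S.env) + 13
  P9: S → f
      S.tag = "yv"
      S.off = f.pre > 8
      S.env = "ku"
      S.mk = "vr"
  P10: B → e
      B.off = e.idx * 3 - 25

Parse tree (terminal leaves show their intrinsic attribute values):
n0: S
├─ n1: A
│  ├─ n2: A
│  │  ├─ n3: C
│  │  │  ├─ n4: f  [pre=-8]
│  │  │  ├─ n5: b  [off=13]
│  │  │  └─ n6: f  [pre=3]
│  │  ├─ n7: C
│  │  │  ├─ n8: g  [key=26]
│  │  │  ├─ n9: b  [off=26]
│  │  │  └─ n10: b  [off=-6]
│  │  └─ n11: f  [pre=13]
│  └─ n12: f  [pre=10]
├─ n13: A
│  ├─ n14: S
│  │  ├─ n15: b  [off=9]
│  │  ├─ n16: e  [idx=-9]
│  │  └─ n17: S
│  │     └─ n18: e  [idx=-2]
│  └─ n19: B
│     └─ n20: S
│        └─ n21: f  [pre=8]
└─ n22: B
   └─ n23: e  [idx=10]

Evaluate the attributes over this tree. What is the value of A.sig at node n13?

1. n1.wid = 4  [4]
2. n1.live = 29  [29]
3. n2.wid = 29  [A₀.live]
4. n2.live = 8  [A₀.wid + 4]
5. n3.ok = "rx"  ["rx"]
6. n3.pre = true  [true]
7. n4.pre = -8  [terminal]
8. n5.off = 13  [terminal]
9. n6.pre = 3  [terminal]
10. n3.depth = false  [C.pre == false]
11. n3.off = false  [false]
12. n7.ok = "nr"  ["nr"]
13. n7.pre = false  [A.wid == A.live]
14. n8.key = 26  [terminal]
15. n9.off = 26  [terminal]
16. n10.off = -6  [terminal]
17. n7.depth = true  [true]
18. n7.off = false  [C.pre == true]
19. n11.pre = 13  [terminal]
20. n2.val = "uw"  ["uw"]
21. n2.sig = -7  [A.wid - 36]
22. n12.pre = 10  [terminal]
23. n1.val = "uwm"  [A₁.val ++ "m"]
24. n1.sig = 2  [A₀.wid - 2]
25. n13.wid = 16  [A₀.sig * -2 + 20]
26. n13.live = 24  [A₀.sig * 2 + 20]
27. n15.off = 9  [terminal]
28. n16.idx = -9  [terminal]
29. n18.idx = -2  [terminal]
30. n17.tag = "np"  ["np"]
31. n17.off = false  [false]
32. n17.env = "qq"  ["qq"]
33. n17.mk = "mz"  ["mz"]
34. n14.tag = "qqz"  [S₁.env ++ "z"]
35. n14.off = false  [S₁.off == true]
36. n14.env = "qqm"  [S₁.env ++ "m"]
37. n14.mk = "qqnp"  [S₁.env ++ S₁.tag]
38. n19.hot = "qqmqqz"  [S.env ++ S.tag]
39. n21.pre = 8  [terminal]
40. n20.tag = "yv"  ["yv"]
41. n20.off = false  [f.pre > 8]
42. n20.env = "ku"  ["ku"]
43. n20.mk = "vr"  ["vr"]
44. n19.off = 15  [len(S.env) + 13]
45. n13.val = "rqqnp"  ["r" ++ S.mk]
46. n13.sig = 25  [A.wid + 9]
47. n22.hot = "quwm"  ["q" ++ A₀.val]
48. n23.idx = 10  [terminal]
49. n22.off = 5  [e.idx * 3 - 25]
50. n0.tag = "qrqqnp"  ["q" ++ A₁.val]
51. n0.off = false  [B.off > 5]
52. n0.env = "rqqnpk"  [A₁.val ++ "k"]
53. n0.mk = "kuwm"  ["k" ++ A₀.val]

25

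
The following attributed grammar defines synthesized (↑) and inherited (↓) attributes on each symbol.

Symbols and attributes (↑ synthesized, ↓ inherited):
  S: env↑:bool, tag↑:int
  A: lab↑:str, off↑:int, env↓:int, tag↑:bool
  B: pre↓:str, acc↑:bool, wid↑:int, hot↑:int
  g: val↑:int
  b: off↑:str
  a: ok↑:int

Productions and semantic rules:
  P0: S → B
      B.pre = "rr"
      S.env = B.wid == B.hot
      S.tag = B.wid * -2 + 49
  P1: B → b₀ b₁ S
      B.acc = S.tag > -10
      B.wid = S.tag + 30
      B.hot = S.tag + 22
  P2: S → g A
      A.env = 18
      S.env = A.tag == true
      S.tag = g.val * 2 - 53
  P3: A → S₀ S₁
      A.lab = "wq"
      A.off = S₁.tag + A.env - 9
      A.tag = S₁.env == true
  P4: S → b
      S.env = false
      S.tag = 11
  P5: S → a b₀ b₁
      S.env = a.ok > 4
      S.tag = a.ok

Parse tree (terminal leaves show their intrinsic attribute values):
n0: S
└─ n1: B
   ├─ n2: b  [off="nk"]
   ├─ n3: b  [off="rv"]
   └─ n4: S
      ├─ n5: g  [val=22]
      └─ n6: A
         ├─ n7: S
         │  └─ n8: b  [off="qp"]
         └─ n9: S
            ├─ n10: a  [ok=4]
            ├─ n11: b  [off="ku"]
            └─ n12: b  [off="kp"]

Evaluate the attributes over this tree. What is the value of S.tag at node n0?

7

1. n1.pre = "rr"  ["rr"]
2. n2.off = "nk"  [terminal]
3. n3.off = "rv"  [terminal]
4. n5.val = 22  [terminal]
5. n6.env = 18  [18]
6. n8.off = "qp"  [terminal]
7. n7.env = false  [false]
8. n7.tag = 11  [11]
9. n10.ok = 4  [terminal]
10. n11.off = "ku"  [terminal]
11. n12.off = "kp"  [terminal]
12. n9.env = false  [a.ok > 4]
13. n9.tag = 4  [a.ok]
14. n6.lab = "wq"  ["wq"]
15. n6.off = 13  [S₁.tag + A.env - 9]
16. n6.tag = false  [S₁.env == true]
17. n4.env = false  [A.tag == true]
18. n4.tag = -9  [g.val * 2 - 53]
19. n1.acc = true  [S.tag > -10]
20. n1.wid = 21  [S.tag + 30]
21. n1.hot = 13  [S.tag + 22]
22. n0.env = false  [B.wid == B.hot]
23. n0.tag = 7  [B.wid * -2 + 49]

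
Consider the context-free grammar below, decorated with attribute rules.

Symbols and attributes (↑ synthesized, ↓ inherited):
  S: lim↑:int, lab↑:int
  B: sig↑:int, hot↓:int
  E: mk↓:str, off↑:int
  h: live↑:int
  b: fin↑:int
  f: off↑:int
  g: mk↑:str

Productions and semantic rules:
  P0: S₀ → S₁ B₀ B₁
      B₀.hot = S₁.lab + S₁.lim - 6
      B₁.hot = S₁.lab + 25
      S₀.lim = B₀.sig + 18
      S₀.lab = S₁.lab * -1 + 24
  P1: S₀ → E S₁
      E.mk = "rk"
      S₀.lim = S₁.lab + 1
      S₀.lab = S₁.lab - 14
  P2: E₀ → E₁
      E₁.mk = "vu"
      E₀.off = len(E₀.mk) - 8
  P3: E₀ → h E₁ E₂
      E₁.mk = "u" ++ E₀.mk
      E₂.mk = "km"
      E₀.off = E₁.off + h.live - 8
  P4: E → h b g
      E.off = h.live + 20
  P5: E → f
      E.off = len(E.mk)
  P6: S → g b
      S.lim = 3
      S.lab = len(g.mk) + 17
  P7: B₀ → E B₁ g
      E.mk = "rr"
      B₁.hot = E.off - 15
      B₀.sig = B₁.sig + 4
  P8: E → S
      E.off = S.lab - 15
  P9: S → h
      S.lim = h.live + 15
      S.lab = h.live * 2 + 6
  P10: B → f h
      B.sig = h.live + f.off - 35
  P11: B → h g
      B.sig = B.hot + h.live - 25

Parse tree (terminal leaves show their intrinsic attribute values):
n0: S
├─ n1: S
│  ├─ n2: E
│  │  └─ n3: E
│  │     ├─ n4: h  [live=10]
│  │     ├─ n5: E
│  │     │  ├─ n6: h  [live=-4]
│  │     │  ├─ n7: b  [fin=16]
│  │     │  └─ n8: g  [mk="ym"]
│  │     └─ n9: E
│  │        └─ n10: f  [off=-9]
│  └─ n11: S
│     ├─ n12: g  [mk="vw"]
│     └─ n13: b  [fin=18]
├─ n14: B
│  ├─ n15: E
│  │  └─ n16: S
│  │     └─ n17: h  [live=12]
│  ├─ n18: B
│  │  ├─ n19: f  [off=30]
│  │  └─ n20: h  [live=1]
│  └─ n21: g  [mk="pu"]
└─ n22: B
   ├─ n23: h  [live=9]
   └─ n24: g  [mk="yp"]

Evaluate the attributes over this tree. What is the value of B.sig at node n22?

14

1. n2.mk = "rk"  ["rk"]
2. n3.mk = "vu"  ["vu"]
3. n4.live = 10  [terminal]
4. n5.mk = "uvu"  ["u" ++ E₀.mk]
5. n6.live = -4  [terminal]
6. n7.fin = 16  [terminal]
7. n8.mk = "ym"  [terminal]
8. n5.off = 16  [h.live + 20]
9. n9.mk = "km"  ["km"]
10. n10.off = -9  [terminal]
11. n9.off = 2  [len(E.mk)]
12. n3.off = 18  [E₁.off + h.live - 8]
13. n2.off = -6  [len(E₀.mk) - 8]
14. n12.mk = "vw"  [terminal]
15. n13.fin = 18  [terminal]
16. n11.lim = 3  [3]
17. n11.lab = 19  [len(g.mk) + 17]
18. n1.lim = 20  [S₁.lab + 1]
19. n1.lab = 5  [S₁.lab - 14]
20. n14.hot = 19  [S₁.lab + S₁.lim - 6]
21. n15.mk = "rr"  ["rr"]
22. n17.live = 12  [terminal]
23. n16.lim = 27  [h.live + 15]
24. n16.lab = 30  [h.live * 2 + 6]
25. n15.off = 15  [S.lab - 15]
26. n18.hot = 0  [E.off - 15]
27. n19.off = 30  [terminal]
28. n20.live = 1  [terminal]
29. n18.sig = -4  [h.live + f.off - 35]
30. n21.mk = "pu"  [terminal]
31. n14.sig = 0  [B₁.sig + 4]
32. n22.hot = 30  [S₁.lab + 25]
33. n23.live = 9  [terminal]
34. n24.mk = "yp"  [terminal]
35. n22.sig = 14  [B.hot + h.live - 25]
36. n0.lim = 18  [B₀.sig + 18]
37. n0.lab = 19  [S₁.lab * -1 + 24]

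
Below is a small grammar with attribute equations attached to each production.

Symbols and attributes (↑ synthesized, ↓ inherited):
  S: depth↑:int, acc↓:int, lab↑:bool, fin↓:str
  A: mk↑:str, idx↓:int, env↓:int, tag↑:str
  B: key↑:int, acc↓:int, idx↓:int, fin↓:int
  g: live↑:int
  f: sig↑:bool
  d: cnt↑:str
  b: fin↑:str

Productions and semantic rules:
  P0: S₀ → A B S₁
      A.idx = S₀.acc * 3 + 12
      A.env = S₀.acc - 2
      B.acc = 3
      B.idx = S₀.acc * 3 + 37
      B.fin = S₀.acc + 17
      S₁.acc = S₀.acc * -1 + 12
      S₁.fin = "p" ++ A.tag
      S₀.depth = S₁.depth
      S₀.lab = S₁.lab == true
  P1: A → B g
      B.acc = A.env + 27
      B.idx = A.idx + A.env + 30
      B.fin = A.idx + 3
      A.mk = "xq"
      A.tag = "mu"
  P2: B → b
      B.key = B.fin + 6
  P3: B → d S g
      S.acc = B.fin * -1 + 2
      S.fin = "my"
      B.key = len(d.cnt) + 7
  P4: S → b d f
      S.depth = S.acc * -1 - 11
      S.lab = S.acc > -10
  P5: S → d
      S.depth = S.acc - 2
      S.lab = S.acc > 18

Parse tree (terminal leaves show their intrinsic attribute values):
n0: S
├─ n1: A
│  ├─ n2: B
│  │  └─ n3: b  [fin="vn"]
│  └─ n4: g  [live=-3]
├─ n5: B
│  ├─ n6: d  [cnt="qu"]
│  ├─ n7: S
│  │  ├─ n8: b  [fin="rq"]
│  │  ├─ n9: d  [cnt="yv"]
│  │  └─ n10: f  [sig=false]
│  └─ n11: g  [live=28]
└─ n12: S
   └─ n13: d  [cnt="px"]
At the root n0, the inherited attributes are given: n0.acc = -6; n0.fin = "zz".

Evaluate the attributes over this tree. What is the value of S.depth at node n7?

1. n0.acc = -6  [given at root]
2. n0.fin = "zz"  [given at root]
3. n1.idx = -6  [S₀.acc * 3 + 12]
4. n1.env = -8  [S₀.acc - 2]
5. n2.acc = 19  [A.env + 27]
6. n2.idx = 16  [A.idx + A.env + 30]
7. n2.fin = -3  [A.idx + 3]
8. n3.fin = "vn"  [terminal]
9. n2.key = 3  [B.fin + 6]
10. n4.live = -3  [terminal]
11. n1.mk = "xq"  ["xq"]
12. n1.tag = "mu"  ["mu"]
13. n5.acc = 3  [3]
14. n5.idx = 19  [S₀.acc * 3 + 37]
15. n5.fin = 11  [S₀.acc + 17]
16. n6.cnt = "qu"  [terminal]
17. n7.acc = -9  [B.fin * -1 + 2]
18. n7.fin = "my"  ["my"]
19. n8.fin = "rq"  [terminal]
20. n9.cnt = "yv"  [terminal]
21. n10.sig = false  [terminal]
22. n7.depth = -2  [S.acc * -1 - 11]
23. n7.lab = true  [S.acc > -10]
24. n11.live = 28  [terminal]
25. n5.key = 9  [len(d.cnt) + 7]
26. n12.acc = 18  [S₀.acc * -1 + 12]
27. n12.fin = "pmu"  ["p" ++ A.tag]
28. n13.cnt = "px"  [terminal]
29. n12.depth = 16  [S.acc - 2]
30. n12.lab = false  [S.acc > 18]
31. n0.depth = 16  [S₁.depth]
32. n0.lab = false  [S₁.lab == true]

-2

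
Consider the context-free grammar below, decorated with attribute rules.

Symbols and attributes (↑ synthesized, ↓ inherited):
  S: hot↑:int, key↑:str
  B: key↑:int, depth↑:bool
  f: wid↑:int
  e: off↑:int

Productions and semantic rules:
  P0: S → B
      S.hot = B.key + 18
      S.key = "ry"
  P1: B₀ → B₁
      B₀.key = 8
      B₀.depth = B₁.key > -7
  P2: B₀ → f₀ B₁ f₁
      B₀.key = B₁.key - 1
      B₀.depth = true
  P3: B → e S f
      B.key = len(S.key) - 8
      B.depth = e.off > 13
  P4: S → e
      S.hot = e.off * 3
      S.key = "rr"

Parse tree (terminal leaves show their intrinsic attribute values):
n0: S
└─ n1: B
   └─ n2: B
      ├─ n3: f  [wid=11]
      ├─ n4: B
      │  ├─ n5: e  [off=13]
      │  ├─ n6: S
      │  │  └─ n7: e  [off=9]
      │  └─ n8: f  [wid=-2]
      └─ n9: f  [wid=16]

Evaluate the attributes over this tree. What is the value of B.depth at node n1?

1. n3.wid = 11  [terminal]
2. n5.off = 13  [terminal]
3. n7.off = 9  [terminal]
4. n6.hot = 27  [e.off * 3]
5. n6.key = "rr"  ["rr"]
6. n8.wid = -2  [terminal]
7. n4.key = -6  [len(S.key) - 8]
8. n4.depth = false  [e.off > 13]
9. n9.wid = 16  [terminal]
10. n2.key = -7  [B₁.key - 1]
11. n2.depth = true  [true]
12. n1.key = 8  [8]
13. n1.depth = false  [B₁.key > -7]
14. n0.hot = 26  [B.key + 18]
15. n0.key = "ry"  ["ry"]

false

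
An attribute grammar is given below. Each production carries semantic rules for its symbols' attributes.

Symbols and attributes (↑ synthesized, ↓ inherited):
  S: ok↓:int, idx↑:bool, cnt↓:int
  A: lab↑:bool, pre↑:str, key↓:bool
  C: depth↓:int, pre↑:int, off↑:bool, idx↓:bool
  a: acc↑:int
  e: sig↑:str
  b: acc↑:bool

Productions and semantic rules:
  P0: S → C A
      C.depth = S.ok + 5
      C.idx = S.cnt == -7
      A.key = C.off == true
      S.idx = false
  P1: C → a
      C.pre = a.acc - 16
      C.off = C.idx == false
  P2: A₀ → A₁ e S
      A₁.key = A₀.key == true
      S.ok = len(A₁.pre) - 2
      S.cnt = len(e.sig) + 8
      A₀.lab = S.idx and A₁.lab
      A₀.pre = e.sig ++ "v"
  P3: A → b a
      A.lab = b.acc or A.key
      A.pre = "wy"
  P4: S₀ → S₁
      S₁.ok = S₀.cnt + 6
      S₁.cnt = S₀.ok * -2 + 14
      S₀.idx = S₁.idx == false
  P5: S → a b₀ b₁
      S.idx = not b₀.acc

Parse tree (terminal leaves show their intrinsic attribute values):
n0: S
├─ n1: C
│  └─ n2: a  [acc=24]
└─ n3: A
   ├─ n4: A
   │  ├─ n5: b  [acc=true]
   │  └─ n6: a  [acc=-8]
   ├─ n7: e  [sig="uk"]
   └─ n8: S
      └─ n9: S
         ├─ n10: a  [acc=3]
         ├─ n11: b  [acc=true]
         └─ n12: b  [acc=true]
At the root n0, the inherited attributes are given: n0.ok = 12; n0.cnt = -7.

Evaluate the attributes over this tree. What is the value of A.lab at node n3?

1. n0.ok = 12  [given at root]
2. n0.cnt = -7  [given at root]
3. n1.depth = 17  [S.ok + 5]
4. n1.idx = true  [S.cnt == -7]
5. n2.acc = 24  [terminal]
6. n1.pre = 8  [a.acc - 16]
7. n1.off = false  [C.idx == false]
8. n3.key = false  [C.off == true]
9. n4.key = false  [A₀.key == true]
10. n5.acc = true  [terminal]
11. n6.acc = -8  [terminal]
12. n4.lab = true  [b.acc or A.key]
13. n4.pre = "wy"  ["wy"]
14. n7.sig = "uk"  [terminal]
15. n8.ok = 0  [len(A₁.pre) - 2]
16. n8.cnt = 10  [len(e.sig) + 8]
17. n9.ok = 16  [S₀.cnt + 6]
18. n9.cnt = 14  [S₀.ok * -2 + 14]
19. n10.acc = 3  [terminal]
20. n11.acc = true  [terminal]
21. n12.acc = true  [terminal]
22. n9.idx = false  [not b₀.acc]
23. n8.idx = true  [S₁.idx == false]
24. n3.lab = true  [S.idx and A₁.lab]
25. n3.pre = "ukv"  [e.sig ++ "v"]
26. n0.idx = false  [false]

true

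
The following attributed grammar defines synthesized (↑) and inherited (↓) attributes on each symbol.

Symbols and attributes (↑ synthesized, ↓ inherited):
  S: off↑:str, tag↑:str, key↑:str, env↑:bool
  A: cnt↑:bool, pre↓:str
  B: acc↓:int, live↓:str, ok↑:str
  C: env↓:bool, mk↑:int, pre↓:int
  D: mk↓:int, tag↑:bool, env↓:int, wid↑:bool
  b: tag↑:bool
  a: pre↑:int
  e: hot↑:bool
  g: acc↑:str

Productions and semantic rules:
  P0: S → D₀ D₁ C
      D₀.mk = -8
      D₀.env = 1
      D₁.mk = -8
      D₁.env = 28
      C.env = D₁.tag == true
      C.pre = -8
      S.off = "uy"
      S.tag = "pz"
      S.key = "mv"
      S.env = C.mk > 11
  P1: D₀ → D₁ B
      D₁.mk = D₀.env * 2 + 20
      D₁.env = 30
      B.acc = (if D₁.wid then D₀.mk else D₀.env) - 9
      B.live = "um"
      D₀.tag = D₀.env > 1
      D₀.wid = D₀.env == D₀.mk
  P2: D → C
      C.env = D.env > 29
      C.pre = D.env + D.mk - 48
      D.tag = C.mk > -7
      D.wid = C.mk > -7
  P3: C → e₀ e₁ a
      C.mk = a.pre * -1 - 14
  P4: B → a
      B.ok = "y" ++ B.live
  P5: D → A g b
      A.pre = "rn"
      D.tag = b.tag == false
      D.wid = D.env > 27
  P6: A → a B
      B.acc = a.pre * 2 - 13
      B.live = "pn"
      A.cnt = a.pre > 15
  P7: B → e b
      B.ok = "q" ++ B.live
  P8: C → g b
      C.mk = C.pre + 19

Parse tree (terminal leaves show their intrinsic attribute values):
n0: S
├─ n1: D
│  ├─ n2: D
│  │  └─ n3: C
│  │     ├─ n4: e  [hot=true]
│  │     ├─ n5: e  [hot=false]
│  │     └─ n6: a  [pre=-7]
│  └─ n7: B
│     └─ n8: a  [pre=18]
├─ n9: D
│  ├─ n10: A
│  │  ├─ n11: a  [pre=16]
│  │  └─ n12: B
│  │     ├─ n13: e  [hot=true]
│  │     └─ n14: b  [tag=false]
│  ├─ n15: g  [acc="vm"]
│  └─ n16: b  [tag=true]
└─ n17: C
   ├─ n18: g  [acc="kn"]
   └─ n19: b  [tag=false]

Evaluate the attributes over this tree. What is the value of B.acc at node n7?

1. n1.mk = -8  [-8]
2. n1.env = 1  [1]
3. n2.mk = 22  [D₀.env * 2 + 20]
4. n2.env = 30  [30]
5. n3.env = true  [D.env > 29]
6. n3.pre = 4  [D.env + D.mk - 48]
7. n4.hot = true  [terminal]
8. n5.hot = false  [terminal]
9. n6.pre = -7  [terminal]
10. n3.mk = -7  [a.pre * -1 - 14]
11. n2.tag = false  [C.mk > -7]
12. n2.wid = false  [C.mk > -7]
13. n7.acc = -8  [(if D₁.wid then D₀.mk else D₀.env) - 9]
14. n7.live = "um"  ["um"]
15. n8.pre = 18  [terminal]
16. n7.ok = "yum"  ["y" ++ B.live]
17. n1.tag = false  [D₀.env > 1]
18. n1.wid = false  [D₀.env == D₀.mk]
19. n9.mk = -8  [-8]
20. n9.env = 28  [28]
21. n10.pre = "rn"  ["rn"]
22. n11.pre = 16  [terminal]
23. n12.acc = 19  [a.pre * 2 - 13]
24. n12.live = "pn"  ["pn"]
25. n13.hot = true  [terminal]
26. n14.tag = false  [terminal]
27. n12.ok = "qpn"  ["q" ++ B.live]
28. n10.cnt = true  [a.pre > 15]
29. n15.acc = "vm"  [terminal]
30. n16.tag = true  [terminal]
31. n9.tag = false  [b.tag == false]
32. n9.wid = true  [D.env > 27]
33. n17.env = false  [D₁.tag == true]
34. n17.pre = -8  [-8]
35. n18.acc = "kn"  [terminal]
36. n19.tag = false  [terminal]
37. n17.mk = 11  [C.pre + 19]
38. n0.off = "uy"  ["uy"]
39. n0.tag = "pz"  ["pz"]
40. n0.key = "mv"  ["mv"]
41. n0.env = false  [C.mk > 11]

-8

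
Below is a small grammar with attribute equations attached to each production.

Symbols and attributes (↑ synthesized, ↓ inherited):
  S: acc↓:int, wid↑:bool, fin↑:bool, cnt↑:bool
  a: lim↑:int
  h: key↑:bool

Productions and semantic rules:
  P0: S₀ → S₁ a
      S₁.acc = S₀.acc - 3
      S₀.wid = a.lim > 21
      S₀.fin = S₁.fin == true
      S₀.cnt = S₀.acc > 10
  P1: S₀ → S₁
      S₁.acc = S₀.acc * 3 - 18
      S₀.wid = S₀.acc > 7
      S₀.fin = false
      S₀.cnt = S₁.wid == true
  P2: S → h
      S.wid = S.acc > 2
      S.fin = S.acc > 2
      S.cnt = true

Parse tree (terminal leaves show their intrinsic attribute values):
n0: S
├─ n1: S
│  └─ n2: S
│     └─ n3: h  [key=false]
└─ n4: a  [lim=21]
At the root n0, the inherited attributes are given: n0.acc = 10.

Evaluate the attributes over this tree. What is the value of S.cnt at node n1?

true

1. n0.acc = 10  [given at root]
2. n1.acc = 7  [S₀.acc - 3]
3. n2.acc = 3  [S₀.acc * 3 - 18]
4. n3.key = false  [terminal]
5. n2.wid = true  [S.acc > 2]
6. n2.fin = true  [S.acc > 2]
7. n2.cnt = true  [true]
8. n1.wid = false  [S₀.acc > 7]
9. n1.fin = false  [false]
10. n1.cnt = true  [S₁.wid == true]
11. n4.lim = 21  [terminal]
12. n0.wid = false  [a.lim > 21]
13. n0.fin = false  [S₁.fin == true]
14. n0.cnt = false  [S₀.acc > 10]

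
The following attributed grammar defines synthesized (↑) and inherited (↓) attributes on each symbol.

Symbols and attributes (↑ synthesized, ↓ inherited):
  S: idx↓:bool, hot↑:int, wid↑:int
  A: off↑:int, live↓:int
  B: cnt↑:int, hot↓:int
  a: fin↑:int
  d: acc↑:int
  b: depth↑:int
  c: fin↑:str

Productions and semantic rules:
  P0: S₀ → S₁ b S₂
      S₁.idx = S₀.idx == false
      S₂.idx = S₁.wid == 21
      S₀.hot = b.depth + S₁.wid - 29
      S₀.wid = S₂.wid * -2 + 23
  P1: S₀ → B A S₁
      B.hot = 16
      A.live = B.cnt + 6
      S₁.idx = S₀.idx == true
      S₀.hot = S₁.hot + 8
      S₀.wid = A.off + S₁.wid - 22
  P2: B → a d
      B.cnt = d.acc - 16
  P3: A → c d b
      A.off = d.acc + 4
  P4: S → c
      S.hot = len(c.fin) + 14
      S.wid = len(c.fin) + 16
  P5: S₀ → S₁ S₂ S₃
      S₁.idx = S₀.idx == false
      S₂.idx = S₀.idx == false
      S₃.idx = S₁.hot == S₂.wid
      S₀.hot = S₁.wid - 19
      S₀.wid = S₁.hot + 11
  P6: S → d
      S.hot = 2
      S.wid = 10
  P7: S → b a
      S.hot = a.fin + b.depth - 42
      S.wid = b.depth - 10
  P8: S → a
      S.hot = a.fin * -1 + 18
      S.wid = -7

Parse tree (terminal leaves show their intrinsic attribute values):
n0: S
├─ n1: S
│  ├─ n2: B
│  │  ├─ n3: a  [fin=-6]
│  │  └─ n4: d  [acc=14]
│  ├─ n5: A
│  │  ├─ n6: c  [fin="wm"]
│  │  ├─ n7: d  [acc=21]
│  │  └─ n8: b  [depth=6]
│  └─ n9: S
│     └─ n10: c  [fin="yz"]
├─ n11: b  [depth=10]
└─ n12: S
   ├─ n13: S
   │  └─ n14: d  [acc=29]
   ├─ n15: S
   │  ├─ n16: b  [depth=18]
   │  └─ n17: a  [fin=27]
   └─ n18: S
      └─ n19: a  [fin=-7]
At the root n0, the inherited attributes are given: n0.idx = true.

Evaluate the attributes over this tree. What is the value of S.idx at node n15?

false

1. n0.idx = true  [given at root]
2. n1.idx = false  [S₀.idx == false]
3. n2.hot = 16  [16]
4. n3.fin = -6  [terminal]
5. n4.acc = 14  [terminal]
6. n2.cnt = -2  [d.acc - 16]
7. n5.live = 4  [B.cnt + 6]
8. n6.fin = "wm"  [terminal]
9. n7.acc = 21  [terminal]
10. n8.depth = 6  [terminal]
11. n5.off = 25  [d.acc + 4]
12. n9.idx = false  [S₀.idx == true]
13. n10.fin = "yz"  [terminal]
14. n9.hot = 16  [len(c.fin) + 14]
15. n9.wid = 18  [len(c.fin) + 16]
16. n1.hot = 24  [S₁.hot + 8]
17. n1.wid = 21  [A.off + S₁.wid - 22]
18. n11.depth = 10  [terminal]
19. n12.idx = true  [S₁.wid == 21]
20. n13.idx = false  [S₀.idx == false]
21. n14.acc = 29  [terminal]
22. n13.hot = 2  [2]
23. n13.wid = 10  [10]
24. n15.idx = false  [S₀.idx == false]
25. n16.depth = 18  [terminal]
26. n17.fin = 27  [terminal]
27. n15.hot = 3  [a.fin + b.depth - 42]
28. n15.wid = 8  [b.depth - 10]
29. n18.idx = false  [S₁.hot == S₂.wid]
30. n19.fin = -7  [terminal]
31. n18.hot = 25  [a.fin * -1 + 18]
32. n18.wid = -7  [-7]
33. n12.hot = -9  [S₁.wid - 19]
34. n12.wid = 13  [S₁.hot + 11]
35. n0.hot = 2  [b.depth + S₁.wid - 29]
36. n0.wid = -3  [S₂.wid * -2 + 23]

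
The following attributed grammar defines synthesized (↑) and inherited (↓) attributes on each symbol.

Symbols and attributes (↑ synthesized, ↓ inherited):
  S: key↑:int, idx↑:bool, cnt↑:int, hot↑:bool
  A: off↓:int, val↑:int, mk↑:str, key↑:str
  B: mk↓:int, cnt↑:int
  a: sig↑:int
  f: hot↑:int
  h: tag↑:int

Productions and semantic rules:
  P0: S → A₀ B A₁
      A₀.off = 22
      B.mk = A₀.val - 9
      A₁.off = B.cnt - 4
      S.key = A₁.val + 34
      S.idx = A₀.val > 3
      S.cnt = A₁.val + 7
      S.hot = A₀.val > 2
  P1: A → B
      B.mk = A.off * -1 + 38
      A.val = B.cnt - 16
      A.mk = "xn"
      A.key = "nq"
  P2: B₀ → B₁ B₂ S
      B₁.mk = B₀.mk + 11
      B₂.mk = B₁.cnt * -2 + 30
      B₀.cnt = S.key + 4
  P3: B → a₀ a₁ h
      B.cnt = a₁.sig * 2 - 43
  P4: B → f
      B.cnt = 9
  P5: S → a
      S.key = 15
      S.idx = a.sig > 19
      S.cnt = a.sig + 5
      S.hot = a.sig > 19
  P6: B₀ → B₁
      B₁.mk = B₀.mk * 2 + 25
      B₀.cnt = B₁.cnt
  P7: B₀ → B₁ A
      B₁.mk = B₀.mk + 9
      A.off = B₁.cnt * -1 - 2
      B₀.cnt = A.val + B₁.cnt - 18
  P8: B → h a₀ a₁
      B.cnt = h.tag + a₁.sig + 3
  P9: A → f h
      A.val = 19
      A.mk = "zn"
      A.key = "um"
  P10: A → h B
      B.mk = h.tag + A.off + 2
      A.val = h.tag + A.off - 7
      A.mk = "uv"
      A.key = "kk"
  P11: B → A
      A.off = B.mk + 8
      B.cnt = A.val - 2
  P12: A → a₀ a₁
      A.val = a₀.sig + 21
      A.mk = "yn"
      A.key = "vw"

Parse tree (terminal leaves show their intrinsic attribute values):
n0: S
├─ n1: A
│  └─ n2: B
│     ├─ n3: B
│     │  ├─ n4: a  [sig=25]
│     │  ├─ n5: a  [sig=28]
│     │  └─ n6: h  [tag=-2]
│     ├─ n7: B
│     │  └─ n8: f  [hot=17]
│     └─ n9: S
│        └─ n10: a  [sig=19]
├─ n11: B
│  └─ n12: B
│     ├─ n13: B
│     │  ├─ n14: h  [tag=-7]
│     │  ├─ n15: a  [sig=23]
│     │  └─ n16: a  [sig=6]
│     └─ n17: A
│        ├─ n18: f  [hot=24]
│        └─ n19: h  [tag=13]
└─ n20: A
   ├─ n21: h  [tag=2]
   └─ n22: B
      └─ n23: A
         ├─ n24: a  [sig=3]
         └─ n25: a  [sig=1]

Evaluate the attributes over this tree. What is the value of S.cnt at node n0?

1

1. n1.off = 22  [22]
2. n2.mk = 16  [A.off * -1 + 38]
3. n3.mk = 27  [B₀.mk + 11]
4. n4.sig = 25  [terminal]
5. n5.sig = 28  [terminal]
6. n6.tag = -2  [terminal]
7. n3.cnt = 13  [a₁.sig * 2 - 43]
8. n7.mk = 4  [B₁.cnt * -2 + 30]
9. n8.hot = 17  [terminal]
10. n7.cnt = 9  [9]
11. n10.sig = 19  [terminal]
12. n9.key = 15  [15]
13. n9.idx = false  [a.sig > 19]
14. n9.cnt = 24  [a.sig + 5]
15. n9.hot = false  [a.sig > 19]
16. n2.cnt = 19  [S.key + 4]
17. n1.val = 3  [B.cnt - 16]
18. n1.mk = "xn"  ["xn"]
19. n1.key = "nq"  ["nq"]
20. n11.mk = -6  [A₀.val - 9]
21. n12.mk = 13  [B₀.mk * 2 + 25]
22. n13.mk = 22  [B₀.mk + 9]
23. n14.tag = -7  [terminal]
24. n15.sig = 23  [terminal]
25. n16.sig = 6  [terminal]
26. n13.cnt = 2  [h.tag + a₁.sig + 3]
27. n17.off = -4  [B₁.cnt * -1 - 2]
28. n18.hot = 24  [terminal]
29. n19.tag = 13  [terminal]
30. n17.val = 19  [19]
31. n17.mk = "zn"  ["zn"]
32. n17.key = "um"  ["um"]
33. n12.cnt = 3  [A.val + B₁.cnt - 18]
34. n11.cnt = 3  [B₁.cnt]
35. n20.off = -1  [B.cnt - 4]
36. n21.tag = 2  [terminal]
37. n22.mk = 3  [h.tag + A.off + 2]
38. n23.off = 11  [B.mk + 8]
39. n24.sig = 3  [terminal]
40. n25.sig = 1  [terminal]
41. n23.val = 24  [a₀.sig + 21]
42. n23.mk = "yn"  ["yn"]
43. n23.key = "vw"  ["vw"]
44. n22.cnt = 22  [A.val - 2]
45. n20.val = -6  [h.tag + A.off - 7]
46. n20.mk = "uv"  ["uv"]
47. n20.key = "kk"  ["kk"]
48. n0.key = 28  [A₁.val + 34]
49. n0.idx = false  [A₀.val > 3]
50. n0.cnt = 1  [A₁.val + 7]
51. n0.hot = true  [A₀.val > 2]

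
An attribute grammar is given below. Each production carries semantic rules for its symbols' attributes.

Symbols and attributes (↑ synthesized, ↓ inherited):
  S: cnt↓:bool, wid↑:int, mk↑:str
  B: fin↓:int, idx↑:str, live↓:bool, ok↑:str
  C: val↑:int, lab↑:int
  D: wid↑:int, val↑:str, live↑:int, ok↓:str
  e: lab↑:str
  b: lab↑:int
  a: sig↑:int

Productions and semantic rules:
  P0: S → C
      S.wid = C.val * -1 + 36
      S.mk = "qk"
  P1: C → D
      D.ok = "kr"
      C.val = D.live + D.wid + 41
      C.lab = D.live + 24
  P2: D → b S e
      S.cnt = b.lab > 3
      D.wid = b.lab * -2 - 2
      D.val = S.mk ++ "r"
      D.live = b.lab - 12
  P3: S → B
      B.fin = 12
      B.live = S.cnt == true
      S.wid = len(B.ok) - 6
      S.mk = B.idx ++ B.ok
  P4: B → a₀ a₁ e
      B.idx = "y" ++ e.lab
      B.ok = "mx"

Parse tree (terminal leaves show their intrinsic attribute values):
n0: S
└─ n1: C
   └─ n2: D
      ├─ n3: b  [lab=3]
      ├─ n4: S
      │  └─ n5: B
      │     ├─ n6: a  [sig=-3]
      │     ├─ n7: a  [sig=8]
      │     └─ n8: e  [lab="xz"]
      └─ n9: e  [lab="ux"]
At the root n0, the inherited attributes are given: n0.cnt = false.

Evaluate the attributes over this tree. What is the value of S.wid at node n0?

12

1. n0.cnt = false  [given at root]
2. n2.ok = "kr"  ["kr"]
3. n3.lab = 3  [terminal]
4. n4.cnt = false  [b.lab > 3]
5. n5.fin = 12  [12]
6. n5.live = false  [S.cnt == true]
7. n6.sig = -3  [terminal]
8. n7.sig = 8  [terminal]
9. n8.lab = "xz"  [terminal]
10. n5.idx = "yxz"  ["y" ++ e.lab]
11. n5.ok = "mx"  ["mx"]
12. n4.wid = -4  [len(B.ok) - 6]
13. n4.mk = "yxzmx"  [B.idx ++ B.ok]
14. n9.lab = "ux"  [terminal]
15. n2.wid = -8  [b.lab * -2 - 2]
16. n2.val = "yxzmxr"  [S.mk ++ "r"]
17. n2.live = -9  [b.lab - 12]
18. n1.val = 24  [D.live + D.wid + 41]
19. n1.lab = 15  [D.live + 24]
20. n0.wid = 12  [C.val * -1 + 36]
21. n0.mk = "qk"  ["qk"]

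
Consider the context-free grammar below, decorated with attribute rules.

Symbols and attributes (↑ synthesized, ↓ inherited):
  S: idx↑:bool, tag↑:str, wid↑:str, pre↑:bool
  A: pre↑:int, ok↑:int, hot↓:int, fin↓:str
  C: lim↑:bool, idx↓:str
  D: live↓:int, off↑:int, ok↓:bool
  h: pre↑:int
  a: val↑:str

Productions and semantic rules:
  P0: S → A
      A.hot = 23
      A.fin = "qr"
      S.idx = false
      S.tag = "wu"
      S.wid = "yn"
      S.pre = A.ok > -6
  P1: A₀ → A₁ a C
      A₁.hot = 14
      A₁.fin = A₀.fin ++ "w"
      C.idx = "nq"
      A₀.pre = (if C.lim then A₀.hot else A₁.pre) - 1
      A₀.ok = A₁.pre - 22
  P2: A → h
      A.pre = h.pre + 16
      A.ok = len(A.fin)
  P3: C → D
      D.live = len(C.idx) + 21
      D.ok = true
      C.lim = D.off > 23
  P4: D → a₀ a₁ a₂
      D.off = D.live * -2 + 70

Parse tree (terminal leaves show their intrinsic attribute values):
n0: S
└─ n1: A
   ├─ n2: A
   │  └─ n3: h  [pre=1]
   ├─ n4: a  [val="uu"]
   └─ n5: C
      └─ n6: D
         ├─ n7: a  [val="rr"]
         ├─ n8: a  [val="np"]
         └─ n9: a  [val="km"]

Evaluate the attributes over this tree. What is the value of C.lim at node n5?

true

1. n1.hot = 23  [23]
2. n1.fin = "qr"  ["qr"]
3. n2.hot = 14  [14]
4. n2.fin = "qrw"  [A₀.fin ++ "w"]
5. n3.pre = 1  [terminal]
6. n2.pre = 17  [h.pre + 16]
7. n2.ok = 3  [len(A.fin)]
8. n4.val = "uu"  [terminal]
9. n5.idx = "nq"  ["nq"]
10. n6.live = 23  [len(C.idx) + 21]
11. n6.ok = true  [true]
12. n7.val = "rr"  [terminal]
13. n8.val = "np"  [terminal]
14. n9.val = "km"  [terminal]
15. n6.off = 24  [D.live * -2 + 70]
16. n5.lim = true  [D.off > 23]
17. n1.pre = 22  [(if C.lim then A₀.hot else A₁.pre) - 1]
18. n1.ok = -5  [A₁.pre - 22]
19. n0.idx = false  [false]
20. n0.tag = "wu"  ["wu"]
21. n0.wid = "yn"  ["yn"]
22. n0.pre = true  [A.ok > -6]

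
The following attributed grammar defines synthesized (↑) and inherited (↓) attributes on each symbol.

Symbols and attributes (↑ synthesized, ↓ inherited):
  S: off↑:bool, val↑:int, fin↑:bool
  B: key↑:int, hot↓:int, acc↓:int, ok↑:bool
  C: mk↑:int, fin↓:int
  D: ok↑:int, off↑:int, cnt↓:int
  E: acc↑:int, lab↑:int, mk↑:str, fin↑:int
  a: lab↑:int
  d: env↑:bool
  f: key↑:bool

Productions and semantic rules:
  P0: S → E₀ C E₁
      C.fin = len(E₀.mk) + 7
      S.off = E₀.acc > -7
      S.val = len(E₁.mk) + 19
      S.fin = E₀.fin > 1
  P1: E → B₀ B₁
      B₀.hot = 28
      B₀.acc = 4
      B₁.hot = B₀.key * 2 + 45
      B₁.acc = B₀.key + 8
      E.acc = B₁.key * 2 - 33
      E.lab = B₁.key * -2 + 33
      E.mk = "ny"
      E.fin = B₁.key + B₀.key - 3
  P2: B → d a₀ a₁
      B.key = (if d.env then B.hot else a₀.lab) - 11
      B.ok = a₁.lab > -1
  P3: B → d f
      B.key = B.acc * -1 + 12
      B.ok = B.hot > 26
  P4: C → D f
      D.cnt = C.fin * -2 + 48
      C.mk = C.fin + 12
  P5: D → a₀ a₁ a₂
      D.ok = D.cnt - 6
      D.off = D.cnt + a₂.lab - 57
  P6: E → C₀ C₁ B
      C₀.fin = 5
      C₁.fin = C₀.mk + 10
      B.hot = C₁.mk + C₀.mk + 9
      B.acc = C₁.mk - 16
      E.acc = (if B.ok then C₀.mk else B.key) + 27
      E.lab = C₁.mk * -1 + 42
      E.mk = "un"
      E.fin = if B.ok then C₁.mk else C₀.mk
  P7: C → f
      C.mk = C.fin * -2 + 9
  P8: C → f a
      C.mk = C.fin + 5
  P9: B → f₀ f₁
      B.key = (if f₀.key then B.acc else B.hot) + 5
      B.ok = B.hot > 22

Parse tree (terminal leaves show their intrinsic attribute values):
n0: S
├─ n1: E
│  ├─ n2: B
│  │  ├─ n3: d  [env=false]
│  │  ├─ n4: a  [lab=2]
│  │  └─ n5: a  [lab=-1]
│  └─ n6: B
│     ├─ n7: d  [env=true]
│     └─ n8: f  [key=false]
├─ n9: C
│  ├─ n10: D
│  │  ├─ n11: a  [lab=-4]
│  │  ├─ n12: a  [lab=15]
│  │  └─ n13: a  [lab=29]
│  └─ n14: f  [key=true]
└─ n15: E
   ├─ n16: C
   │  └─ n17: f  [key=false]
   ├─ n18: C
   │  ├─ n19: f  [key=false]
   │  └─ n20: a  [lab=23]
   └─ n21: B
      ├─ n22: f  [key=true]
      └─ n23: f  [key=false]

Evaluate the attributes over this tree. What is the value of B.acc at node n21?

1. n2.hot = 28  [28]
2. n2.acc = 4  [4]
3. n3.env = false  [terminal]
4. n4.lab = 2  [terminal]
5. n5.lab = -1  [terminal]
6. n2.key = -9  [(if d.env then B.hot else a₀.lab) - 11]
7. n2.ok = false  [a₁.lab > -1]
8. n6.hot = 27  [B₀.key * 2 + 45]
9. n6.acc = -1  [B₀.key + 8]
10. n7.env = true  [terminal]
11. n8.key = false  [terminal]
12. n6.key = 13  [B.acc * -1 + 12]
13. n6.ok = true  [B.hot > 26]
14. n1.acc = -7  [B₁.key * 2 - 33]
15. n1.lab = 7  [B₁.key * -2 + 33]
16. n1.mk = "ny"  ["ny"]
17. n1.fin = 1  [B₁.key + B₀.key - 3]
18. n9.fin = 9  [len(E₀.mk) + 7]
19. n10.cnt = 30  [C.fin * -2 + 48]
20. n11.lab = -4  [terminal]
21. n12.lab = 15  [terminal]
22. n13.lab = 29  [terminal]
23. n10.ok = 24  [D.cnt - 6]
24. n10.off = 2  [D.cnt + a₂.lab - 57]
25. n14.key = true  [terminal]
26. n9.mk = 21  [C.fin + 12]
27. n16.fin = 5  [5]
28. n17.key = false  [terminal]
29. n16.mk = -1  [C.fin * -2 + 9]
30. n18.fin = 9  [C₀.mk + 10]
31. n19.key = false  [terminal]
32. n20.lab = 23  [terminal]
33. n18.mk = 14  [C.fin + 5]
34. n21.hot = 22  [C₁.mk + C₀.mk + 9]
35. n21.acc = -2  [C₁.mk - 16]
36. n22.key = true  [terminal]
37. n23.key = false  [terminal]
38. n21.key = 3  [(if f₀.key then B.acc else B.hot) + 5]
39. n21.ok = false  [B.hot > 22]
40. n15.acc = 30  [(if B.ok then C₀.mk else B.key) + 27]
41. n15.lab = 28  [C₁.mk * -1 + 42]
42. n15.mk = "un"  ["un"]
43. n15.fin = -1  [if B.ok then C₁.mk else C₀.mk]
44. n0.off = false  [E₀.acc > -7]
45. n0.val = 21  [len(E₁.mk) + 19]
46. n0.fin = false  [E₀.fin > 1]

-2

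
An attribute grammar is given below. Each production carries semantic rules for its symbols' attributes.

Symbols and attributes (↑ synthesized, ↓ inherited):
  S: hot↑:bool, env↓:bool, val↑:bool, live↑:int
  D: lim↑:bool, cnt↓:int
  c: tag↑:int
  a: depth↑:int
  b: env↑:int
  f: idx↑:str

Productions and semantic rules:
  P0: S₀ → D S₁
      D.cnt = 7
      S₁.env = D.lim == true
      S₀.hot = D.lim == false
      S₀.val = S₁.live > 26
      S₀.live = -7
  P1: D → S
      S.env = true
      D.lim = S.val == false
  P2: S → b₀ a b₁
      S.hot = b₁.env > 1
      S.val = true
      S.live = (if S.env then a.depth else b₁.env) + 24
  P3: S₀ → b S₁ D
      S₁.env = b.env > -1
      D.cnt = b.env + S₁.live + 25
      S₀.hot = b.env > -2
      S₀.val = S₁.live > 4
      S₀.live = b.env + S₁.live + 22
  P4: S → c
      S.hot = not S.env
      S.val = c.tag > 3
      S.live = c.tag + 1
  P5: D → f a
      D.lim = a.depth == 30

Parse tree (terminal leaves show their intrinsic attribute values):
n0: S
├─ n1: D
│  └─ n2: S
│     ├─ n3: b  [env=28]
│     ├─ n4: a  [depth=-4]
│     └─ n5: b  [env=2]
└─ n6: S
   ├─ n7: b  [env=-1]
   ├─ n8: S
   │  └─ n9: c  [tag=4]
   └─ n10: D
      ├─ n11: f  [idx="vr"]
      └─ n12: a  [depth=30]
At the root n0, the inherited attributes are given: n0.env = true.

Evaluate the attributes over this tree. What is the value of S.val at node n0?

1. n0.env = true  [given at root]
2. n1.cnt = 7  [7]
3. n2.env = true  [true]
4. n3.env = 28  [terminal]
5. n4.depth = -4  [terminal]
6. n5.env = 2  [terminal]
7. n2.hot = true  [b₁.env > 1]
8. n2.val = true  [true]
9. n2.live = 20  [(if S.env then a.depth else b₁.env) + 24]
10. n1.lim = false  [S.val == false]
11. n6.env = false  [D.lim == true]
12. n7.env = -1  [terminal]
13. n8.env = false  [b.env > -1]
14. n9.tag = 4  [terminal]
15. n8.hot = true  [not S.env]
16. n8.val = true  [c.tag > 3]
17. n8.live = 5  [c.tag + 1]
18. n10.cnt = 29  [b.env + S₁.live + 25]
19. n11.idx = "vr"  [terminal]
20. n12.depth = 30  [terminal]
21. n10.lim = true  [a.depth == 30]
22. n6.hot = true  [b.env > -2]
23. n6.val = true  [S₁.live > 4]
24. n6.live = 26  [b.env + S₁.live + 22]
25. n0.hot = true  [D.lim == false]
26. n0.val = false  [S₁.live > 26]
27. n0.live = -7  [-7]

false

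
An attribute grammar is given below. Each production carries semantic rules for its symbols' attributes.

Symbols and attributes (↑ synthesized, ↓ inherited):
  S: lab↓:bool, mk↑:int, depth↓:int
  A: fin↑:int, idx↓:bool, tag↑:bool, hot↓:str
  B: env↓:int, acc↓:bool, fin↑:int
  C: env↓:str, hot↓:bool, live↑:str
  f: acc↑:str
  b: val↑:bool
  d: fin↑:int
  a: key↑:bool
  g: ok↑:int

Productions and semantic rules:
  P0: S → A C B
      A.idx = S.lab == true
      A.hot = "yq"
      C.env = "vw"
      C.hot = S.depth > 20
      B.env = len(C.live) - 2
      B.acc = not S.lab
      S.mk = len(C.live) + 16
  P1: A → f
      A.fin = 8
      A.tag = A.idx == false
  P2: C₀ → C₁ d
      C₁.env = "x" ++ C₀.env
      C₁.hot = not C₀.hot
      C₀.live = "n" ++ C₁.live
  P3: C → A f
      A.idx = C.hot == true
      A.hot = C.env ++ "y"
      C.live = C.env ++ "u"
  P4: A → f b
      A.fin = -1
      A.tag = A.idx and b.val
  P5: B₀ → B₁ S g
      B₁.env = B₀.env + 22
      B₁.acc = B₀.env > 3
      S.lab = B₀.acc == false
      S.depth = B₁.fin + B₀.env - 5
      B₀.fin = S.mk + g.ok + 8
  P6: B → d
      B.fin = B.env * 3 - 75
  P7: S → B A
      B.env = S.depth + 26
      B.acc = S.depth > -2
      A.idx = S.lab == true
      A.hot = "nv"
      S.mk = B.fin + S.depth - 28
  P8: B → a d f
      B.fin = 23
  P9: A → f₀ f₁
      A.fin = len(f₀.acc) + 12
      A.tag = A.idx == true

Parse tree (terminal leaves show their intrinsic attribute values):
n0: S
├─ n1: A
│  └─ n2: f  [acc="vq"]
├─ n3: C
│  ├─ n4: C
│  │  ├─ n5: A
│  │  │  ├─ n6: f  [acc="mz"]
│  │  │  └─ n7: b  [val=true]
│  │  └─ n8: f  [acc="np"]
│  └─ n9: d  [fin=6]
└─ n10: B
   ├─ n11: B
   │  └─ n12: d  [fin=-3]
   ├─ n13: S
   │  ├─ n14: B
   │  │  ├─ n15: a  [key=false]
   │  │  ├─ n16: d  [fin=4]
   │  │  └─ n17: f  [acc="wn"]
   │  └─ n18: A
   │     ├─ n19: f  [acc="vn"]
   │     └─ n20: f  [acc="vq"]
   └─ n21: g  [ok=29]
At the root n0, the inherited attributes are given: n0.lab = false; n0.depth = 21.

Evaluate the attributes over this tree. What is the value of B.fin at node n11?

1. n0.lab = false  [given at root]
2. n0.depth = 21  [given at root]
3. n1.idx = false  [S.lab == true]
4. n1.hot = "yq"  ["yq"]
5. n2.acc = "vq"  [terminal]
6. n1.fin = 8  [8]
7. n1.tag = true  [A.idx == false]
8. n3.env = "vw"  ["vw"]
9. n3.hot = true  [S.depth > 20]
10. n4.env = "xvw"  ["x" ++ C₀.env]
11. n4.hot = false  [not C₀.hot]
12. n5.idx = false  [C.hot == true]
13. n5.hot = "xvwy"  [C.env ++ "y"]
14. n6.acc = "mz"  [terminal]
15. n7.val = true  [terminal]
16. n5.fin = -1  [-1]
17. n5.tag = false  [A.idx and b.val]
18. n8.acc = "np"  [terminal]
19. n4.live = "xvwu"  [C.env ++ "u"]
20. n9.fin = 6  [terminal]
21. n3.live = "nxvwu"  ["n" ++ C₁.live]
22. n10.env = 3  [len(C.live) - 2]
23. n10.acc = true  [not S.lab]
24. n11.env = 25  [B₀.env + 22]
25. n11.acc = false  [B₀.env > 3]
26. n12.fin = -3  [terminal]
27. n11.fin = 0  [B.env * 3 - 75]
28. n13.lab = false  [B₀.acc == false]
29. n13.depth = -2  [B₁.fin + B₀.env - 5]
30. n14.env = 24  [S.depth + 26]
31. n14.acc = false  [S.depth > -2]
32. n15.key = false  [terminal]
33. n16.fin = 4  [terminal]
34. n17.acc = "wn"  [terminal]
35. n14.fin = 23  [23]
36. n18.idx = false  [S.lab == true]
37. n18.hot = "nv"  ["nv"]
38. n19.acc = "vn"  [terminal]
39. n20.acc = "vq"  [terminal]
40. n18.fin = 14  [len(f₀.acc) + 12]
41. n18.tag = false  [A.idx == true]
42. n13.mk = -7  [B.fin + S.depth - 28]
43. n21.ok = 29  [terminal]
44. n10.fin = 30  [S.mk + g.ok + 8]
45. n0.mk = 21  [len(C.live) + 16]

0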